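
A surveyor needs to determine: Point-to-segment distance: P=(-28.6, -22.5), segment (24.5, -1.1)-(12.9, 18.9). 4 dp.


Project P onto AB: t = 0.3516 (clamped to [0,1])
Closest point on segment: (20.4213, 5.9323)
Distance: 56.6699

56.6699


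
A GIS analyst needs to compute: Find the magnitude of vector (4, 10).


|u| = sqrt(4^2 + 10^2) = sqrt(116) = 10.7703

10.7703


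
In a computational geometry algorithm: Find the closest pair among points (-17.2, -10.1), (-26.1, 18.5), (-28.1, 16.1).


d(P0,P1) = 29.9528, d(P0,P2) = 28.3769, d(P1,P2) = 3.1241
Closest: P1 and P2

Closest pair: (-26.1, 18.5) and (-28.1, 16.1), distance = 3.1241


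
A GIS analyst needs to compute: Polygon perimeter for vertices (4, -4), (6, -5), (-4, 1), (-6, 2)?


Sides: (4, -4)->(6, -5): sqrt(5) = 2.236068, (6, -5)->(-4, 1): sqrt(136) = 11.661904, (-4, 1)->(-6, 2): sqrt(5) = 2.236068, (-6, 2)->(4, -4): sqrt(136) = 11.661904
Sum = 27.795944
Perimeter = 27.7959

27.7959


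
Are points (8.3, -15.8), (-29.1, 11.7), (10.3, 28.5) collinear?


Cross product: ((-29.1)-8.3)*(28.5-(-15.8)) - (11.7-(-15.8))*(10.3-8.3)
= -1711.82

No, not collinear


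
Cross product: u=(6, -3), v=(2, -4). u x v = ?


u x v = u_x*v_y - u_y*v_x = 6*(-4) - (-3)*2
= (-24) - (-6) = -18

-18


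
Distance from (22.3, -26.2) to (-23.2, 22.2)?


dx=-45.5, dy=48.4
d^2 = (-45.5)^2 + 48.4^2 = 4412.81
d = sqrt(4412.81) = 66.429

66.429


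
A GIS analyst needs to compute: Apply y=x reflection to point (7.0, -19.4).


Reflection over y=x: (x,y) -> (y,x)
(7, -19.4) -> (-19.4, 7)

(-19.4, 7)


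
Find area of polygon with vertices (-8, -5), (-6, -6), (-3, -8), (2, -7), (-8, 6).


Shoelace sum: ((-8)*(-6) - (-6)*(-5)) + ((-6)*(-8) - (-3)*(-6)) + ((-3)*(-7) - 2*(-8)) + (2*6 - (-8)*(-7)) + ((-8)*(-5) - (-8)*6)
= 129
Area = |129|/2 = 64.5

64.5


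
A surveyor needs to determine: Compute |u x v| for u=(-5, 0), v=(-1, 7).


|u x v| = |(-5)*7 - 0*(-1)|
= |(-35) - 0| = 35

35


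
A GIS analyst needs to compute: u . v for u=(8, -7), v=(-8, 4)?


u . v = u_x*v_x + u_y*v_y = 8*(-8) + (-7)*4
= (-64) + (-28) = -92

-92


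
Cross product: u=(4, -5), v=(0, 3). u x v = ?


u x v = u_x*v_y - u_y*v_x = 4*3 - (-5)*0
= 12 - 0 = 12

12


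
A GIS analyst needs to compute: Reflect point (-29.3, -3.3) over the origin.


Reflection over origin: (x,y) -> (-x,-y)
(-29.3, -3.3) -> (29.3, 3.3)

(29.3, 3.3)


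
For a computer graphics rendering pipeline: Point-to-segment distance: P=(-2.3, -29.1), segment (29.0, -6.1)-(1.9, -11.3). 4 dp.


Project P onto AB: t = 1 (clamped to [0,1])
Closest point on segment: (1.9, -11.3)
Distance: 18.2888

18.2888


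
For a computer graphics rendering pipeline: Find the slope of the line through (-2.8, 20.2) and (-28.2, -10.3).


slope = (y2-y1)/(x2-x1) = ((-10.3)-20.2)/((-28.2)-(-2.8)) = (-30.5)/(-25.4) = 1.2008

1.2008


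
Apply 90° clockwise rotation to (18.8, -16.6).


90° CW: (x,y) -> (y, -x)
(18.8,-16.6) -> (-16.6, -18.8)

(-16.6, -18.8)


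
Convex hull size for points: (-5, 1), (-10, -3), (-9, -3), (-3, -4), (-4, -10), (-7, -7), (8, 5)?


Convex hull vertices (CCW): (-10, -3), (-7, -7), (-4, -10), (8, 5), (-5, 1)
Count = 5

5


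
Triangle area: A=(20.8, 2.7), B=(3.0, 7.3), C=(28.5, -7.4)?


Area = |x_A(y_B-y_C) + x_B(y_C-y_A) + x_C(y_A-y_B)|/2
= |305.76 + (-30.3) + (-131.1)|/2
= 144.36/2 = 72.18

72.18


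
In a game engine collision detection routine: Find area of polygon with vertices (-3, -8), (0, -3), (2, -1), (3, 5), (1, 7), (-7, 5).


Shoelace sum: ((-3)*(-3) - 0*(-8)) + (0*(-1) - 2*(-3)) + (2*5 - 3*(-1)) + (3*7 - 1*5) + (1*5 - (-7)*7) + ((-7)*(-8) - (-3)*5)
= 169
Area = |169|/2 = 84.5

84.5


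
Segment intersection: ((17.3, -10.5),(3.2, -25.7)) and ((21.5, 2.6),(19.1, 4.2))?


Cross products: d1=38.16, d2=97.2, d3=-120.87, d4=-179.91
d1*d2 < 0 and d3*d4 < 0? no

No, they don't intersect


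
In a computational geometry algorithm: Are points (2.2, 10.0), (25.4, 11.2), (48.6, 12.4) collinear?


Cross product: (25.4-2.2)*(12.4-10) - (11.2-10)*(48.6-2.2)
= 0

Yes, collinear


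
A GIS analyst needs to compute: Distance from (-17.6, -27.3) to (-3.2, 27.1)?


dx=14.4, dy=54.4
d^2 = 14.4^2 + 54.4^2 = 3166.72
d = sqrt(3166.72) = 56.2736

56.2736


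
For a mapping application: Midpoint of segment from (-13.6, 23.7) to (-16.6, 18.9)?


M = (((-13.6)+(-16.6))/2, (23.7+18.9)/2)
= (-15.1, 21.3)

(-15.1, 21.3)


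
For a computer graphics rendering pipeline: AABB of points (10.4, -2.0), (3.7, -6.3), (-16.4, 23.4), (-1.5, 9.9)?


x range: [-16.4, 10.4]
y range: [-6.3, 23.4]
Bounding box: (-16.4,-6.3) to (10.4,23.4)

(-16.4,-6.3) to (10.4,23.4)


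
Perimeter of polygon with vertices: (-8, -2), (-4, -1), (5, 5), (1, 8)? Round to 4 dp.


Sides: (-8, -2)->(-4, -1): sqrt(17) = 4.123106, (-4, -1)->(5, 5): sqrt(117) = 10.816654, (5, 5)->(1, 8): sqrt(25) = 5, (1, 8)->(-8, -2): sqrt(181) = 13.453624
Sum = 33.393384
Perimeter = 33.3934

33.3934


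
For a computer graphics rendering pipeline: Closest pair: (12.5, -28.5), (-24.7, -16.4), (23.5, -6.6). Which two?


d(P0,P1) = 39.1184, d(P0,P2) = 24.5073, d(P1,P2) = 49.1862
Closest: P0 and P2

Closest pair: (12.5, -28.5) and (23.5, -6.6), distance = 24.5073


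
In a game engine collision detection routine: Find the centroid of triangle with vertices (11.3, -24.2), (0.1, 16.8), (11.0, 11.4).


Centroid = ((x_A+x_B+x_C)/3, (y_A+y_B+y_C)/3)
= ((11.3+0.1+11)/3, ((-24.2)+16.8+11.4)/3)
= (7.4667, 1.3333)

(7.4667, 1.3333)


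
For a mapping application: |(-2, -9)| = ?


|u| = sqrt((-2)^2 + (-9)^2) = sqrt(85) = 9.2195

9.2195


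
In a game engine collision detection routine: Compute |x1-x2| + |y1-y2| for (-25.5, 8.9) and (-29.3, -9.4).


|(-25.5)-(-29.3)| + |8.9-(-9.4)| = 3.8 + 18.3 = 22.1

22.1


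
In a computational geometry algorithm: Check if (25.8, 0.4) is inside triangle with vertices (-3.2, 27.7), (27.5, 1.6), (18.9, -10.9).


Cross products: AB x AP = -81.21, BC x BP = -10.93, CA x CP = -516.07
All same sign? yes

Yes, inside


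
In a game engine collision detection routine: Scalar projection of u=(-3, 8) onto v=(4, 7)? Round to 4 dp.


u.v = 44, |v| = sqrt(65) = 8.0623
Scalar projection = u.v / |v| = 44 / sqrt(65) = 5.4575

5.4575


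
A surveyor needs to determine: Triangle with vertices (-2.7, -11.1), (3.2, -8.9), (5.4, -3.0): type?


Side lengths squared: AB^2=39.65, BC^2=39.65, CA^2=131.22
Sorted: [39.65, 39.65, 131.22]
By sides: Isosceles, By angles: Obtuse

Isosceles, Obtuse


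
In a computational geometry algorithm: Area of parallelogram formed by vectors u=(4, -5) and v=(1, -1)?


|u x v| = |4*(-1) - (-5)*1|
= |(-4) - (-5)| = 1

1


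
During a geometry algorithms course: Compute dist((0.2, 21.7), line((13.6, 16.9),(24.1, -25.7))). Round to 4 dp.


|cross product| = 520.44
|line direction| = sqrt(1925.01) = 43.8749
Distance = 520.44/sqrt(1925.01) = 11.8619

11.8619


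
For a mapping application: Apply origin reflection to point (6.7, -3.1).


Reflection over origin: (x,y) -> (-x,-y)
(6.7, -3.1) -> (-6.7, 3.1)

(-6.7, 3.1)


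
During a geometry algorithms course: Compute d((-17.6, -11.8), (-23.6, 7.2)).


dx=-6, dy=19
d^2 = (-6)^2 + 19^2 = 397
d = sqrt(397) = 19.9249

19.9249


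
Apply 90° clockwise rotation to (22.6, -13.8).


90° CW: (x,y) -> (y, -x)
(22.6,-13.8) -> (-13.8, -22.6)

(-13.8, -22.6)


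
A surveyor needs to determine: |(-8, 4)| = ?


|u| = sqrt((-8)^2 + 4^2) = sqrt(80) = 8.9443

8.9443


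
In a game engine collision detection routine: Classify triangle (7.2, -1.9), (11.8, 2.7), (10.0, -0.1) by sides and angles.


Side lengths squared: AB^2=42.32, BC^2=11.08, CA^2=11.08
Sorted: [11.08, 11.08, 42.32]
By sides: Isosceles, By angles: Obtuse

Isosceles, Obtuse


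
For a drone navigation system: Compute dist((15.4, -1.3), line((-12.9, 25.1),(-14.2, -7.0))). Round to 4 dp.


|cross product| = 942.75
|line direction| = sqrt(1032.1) = 32.1263
Distance = 942.75/sqrt(1032.1) = 29.3451

29.3451


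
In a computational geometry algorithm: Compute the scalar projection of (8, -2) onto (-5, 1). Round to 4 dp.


u.v = -42, |v| = sqrt(26) = 5.099
Scalar projection = u.v / |v| = -42 / sqrt(26) = -8.2369

-8.2369


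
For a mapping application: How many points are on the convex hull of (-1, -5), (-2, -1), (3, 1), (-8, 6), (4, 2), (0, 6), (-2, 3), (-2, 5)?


Convex hull vertices (CCW): (-8, 6), (-1, -5), (4, 2), (0, 6)
Count = 4

4


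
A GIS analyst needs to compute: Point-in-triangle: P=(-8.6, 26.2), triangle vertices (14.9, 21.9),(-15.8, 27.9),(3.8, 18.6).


Cross products: AB x AP = 8.99, BC x BP = 33.64, CA x CP = 125.28
All same sign? yes

Yes, inside


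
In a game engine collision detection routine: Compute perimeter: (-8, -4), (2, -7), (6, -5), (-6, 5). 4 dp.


Sides: (-8, -4)->(2, -7): sqrt(109) = 10.440307, (2, -7)->(6, -5): sqrt(20) = 4.472136, (6, -5)->(-6, 5): sqrt(244) = 15.620499, (-6, 5)->(-8, -4): sqrt(85) = 9.219544
Sum = 39.752486
Perimeter = 39.7525

39.7525


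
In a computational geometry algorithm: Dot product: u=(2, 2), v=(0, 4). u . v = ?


u . v = u_x*v_x + u_y*v_y = 2*0 + 2*4
= 0 + 8 = 8

8


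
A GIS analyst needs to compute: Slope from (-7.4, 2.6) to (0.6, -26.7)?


slope = (y2-y1)/(x2-x1) = ((-26.7)-2.6)/(0.6-(-7.4)) = (-29.3)/8 = -3.6625

-3.6625


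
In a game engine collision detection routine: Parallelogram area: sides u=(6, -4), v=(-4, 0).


|u x v| = |6*0 - (-4)*(-4)|
= |0 - 16| = 16

16


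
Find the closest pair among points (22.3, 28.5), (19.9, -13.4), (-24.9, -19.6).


d(P0,P1) = 41.9687, d(P0,P2) = 67.3903, d(P1,P2) = 45.227
Closest: P0 and P1

Closest pair: (22.3, 28.5) and (19.9, -13.4), distance = 41.9687


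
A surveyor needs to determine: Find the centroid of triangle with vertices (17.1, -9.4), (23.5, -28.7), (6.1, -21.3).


Centroid = ((x_A+x_B+x_C)/3, (y_A+y_B+y_C)/3)
= ((17.1+23.5+6.1)/3, ((-9.4)+(-28.7)+(-21.3))/3)
= (15.5667, -19.8)

(15.5667, -19.8)


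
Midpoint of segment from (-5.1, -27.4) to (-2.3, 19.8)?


M = (((-5.1)+(-2.3))/2, ((-27.4)+19.8)/2)
= (-3.7, -3.8)

(-3.7, -3.8)


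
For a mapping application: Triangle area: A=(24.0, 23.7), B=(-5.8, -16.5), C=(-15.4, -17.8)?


Area = |x_A(y_B-y_C) + x_B(y_C-y_A) + x_C(y_A-y_B)|/2
= |31.2 + 240.7 + (-619.08)|/2
= 347.18/2 = 173.59

173.59


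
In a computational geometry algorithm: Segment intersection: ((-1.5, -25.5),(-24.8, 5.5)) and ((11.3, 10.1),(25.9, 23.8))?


Cross products: d1=-344.4, d2=427.41, d3=-1226.28, d4=-1998.09
d1*d2 < 0 and d3*d4 < 0? no

No, they don't intersect


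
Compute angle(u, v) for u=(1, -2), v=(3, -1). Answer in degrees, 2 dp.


u.v = 5, |u| = sqrt(5) = 2.2361, |v| = sqrt(10) = 3.1623
cos(theta) = u.v/(|u||v|) = 5/sqrt(50) = 0.707107
theta = acos(0.707107) = 45 degrees

45 degrees


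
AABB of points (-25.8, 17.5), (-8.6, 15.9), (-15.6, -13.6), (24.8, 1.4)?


x range: [-25.8, 24.8]
y range: [-13.6, 17.5]
Bounding box: (-25.8,-13.6) to (24.8,17.5)

(-25.8,-13.6) to (24.8,17.5)


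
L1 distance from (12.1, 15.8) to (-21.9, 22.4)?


|12.1-(-21.9)| + |15.8-22.4| = 34 + 6.6 = 40.6

40.6


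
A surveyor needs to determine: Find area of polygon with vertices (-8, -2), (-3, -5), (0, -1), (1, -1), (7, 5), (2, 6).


Shoelace sum: ((-8)*(-5) - (-3)*(-2)) + ((-3)*(-1) - 0*(-5)) + (0*(-1) - 1*(-1)) + (1*5 - 7*(-1)) + (7*6 - 2*5) + (2*(-2) - (-8)*6)
= 126
Area = |126|/2 = 63

63


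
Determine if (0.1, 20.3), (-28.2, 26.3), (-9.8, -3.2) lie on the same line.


Cross product: ((-28.2)-0.1)*((-3.2)-20.3) - (26.3-20.3)*((-9.8)-0.1)
= 724.45

No, not collinear


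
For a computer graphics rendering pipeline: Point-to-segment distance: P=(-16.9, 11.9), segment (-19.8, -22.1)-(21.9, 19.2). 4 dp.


Project P onto AB: t = 0.4428 (clamped to [0,1])
Closest point on segment: (-1.3368, -3.8139)
Distance: 22.1165

22.1165


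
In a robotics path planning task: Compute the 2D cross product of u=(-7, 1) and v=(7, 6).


u x v = u_x*v_y - u_y*v_x = (-7)*6 - 1*7
= (-42) - 7 = -49

-49


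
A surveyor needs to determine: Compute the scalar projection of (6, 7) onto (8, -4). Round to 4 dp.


u.v = 20, |v| = sqrt(80) = 8.9443
Scalar projection = u.v / |v| = 20 / sqrt(80) = 2.2361

2.2361


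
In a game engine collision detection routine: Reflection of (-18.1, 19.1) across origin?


Reflection over origin: (x,y) -> (-x,-y)
(-18.1, 19.1) -> (18.1, -19.1)

(18.1, -19.1)


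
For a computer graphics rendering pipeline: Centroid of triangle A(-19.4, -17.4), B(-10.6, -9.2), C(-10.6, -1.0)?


Centroid = ((x_A+x_B+x_C)/3, (y_A+y_B+y_C)/3)
= (((-19.4)+(-10.6)+(-10.6))/3, ((-17.4)+(-9.2)+(-1))/3)
= (-13.5333, -9.2)

(-13.5333, -9.2)


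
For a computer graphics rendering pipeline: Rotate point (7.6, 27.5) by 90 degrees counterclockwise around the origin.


90° CCW: (x,y) -> (-y, x)
(7.6,27.5) -> (-27.5, 7.6)

(-27.5, 7.6)


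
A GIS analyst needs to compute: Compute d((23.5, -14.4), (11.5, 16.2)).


dx=-12, dy=30.6
d^2 = (-12)^2 + 30.6^2 = 1080.36
d = sqrt(1080.36) = 32.8688

32.8688


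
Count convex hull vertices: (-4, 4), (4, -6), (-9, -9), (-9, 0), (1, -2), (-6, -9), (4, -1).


Convex hull vertices (CCW): (-9, -9), (-6, -9), (4, -6), (4, -1), (-4, 4), (-9, 0)
Count = 6

6


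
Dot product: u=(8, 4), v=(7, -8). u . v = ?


u . v = u_x*v_x + u_y*v_y = 8*7 + 4*(-8)
= 56 + (-32) = 24

24


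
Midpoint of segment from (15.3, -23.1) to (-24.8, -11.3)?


M = ((15.3+(-24.8))/2, ((-23.1)+(-11.3))/2)
= (-4.75, -17.2)

(-4.75, -17.2)


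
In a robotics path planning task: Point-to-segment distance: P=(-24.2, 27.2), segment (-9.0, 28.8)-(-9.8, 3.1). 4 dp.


Project P onto AB: t = 0.0806 (clamped to [0,1])
Closest point on segment: (-9.0645, 26.7289)
Distance: 15.1429

15.1429


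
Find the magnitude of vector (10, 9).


|u| = sqrt(10^2 + 9^2) = sqrt(181) = 13.4536

13.4536


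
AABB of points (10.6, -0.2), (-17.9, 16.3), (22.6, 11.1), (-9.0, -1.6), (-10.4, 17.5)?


x range: [-17.9, 22.6]
y range: [-1.6, 17.5]
Bounding box: (-17.9,-1.6) to (22.6,17.5)

(-17.9,-1.6) to (22.6,17.5)


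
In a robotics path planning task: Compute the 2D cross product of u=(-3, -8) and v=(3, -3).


u x v = u_x*v_y - u_y*v_x = (-3)*(-3) - (-8)*3
= 9 - (-24) = 33

33


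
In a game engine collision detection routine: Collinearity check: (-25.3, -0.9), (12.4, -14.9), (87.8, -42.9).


Cross product: (12.4-(-25.3))*((-42.9)-(-0.9)) - ((-14.9)-(-0.9))*(87.8-(-25.3))
= 0

Yes, collinear


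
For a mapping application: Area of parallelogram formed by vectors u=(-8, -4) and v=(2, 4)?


|u x v| = |(-8)*4 - (-4)*2|
= |(-32) - (-8)| = 24

24


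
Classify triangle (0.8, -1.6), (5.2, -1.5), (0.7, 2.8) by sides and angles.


Side lengths squared: AB^2=19.37, BC^2=38.74, CA^2=19.37
Sorted: [19.37, 19.37, 38.74]
By sides: Isosceles, By angles: Right

Isosceles, Right


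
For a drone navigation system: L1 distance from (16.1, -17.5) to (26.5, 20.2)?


|16.1-26.5| + |(-17.5)-20.2| = 10.4 + 37.7 = 48.1

48.1


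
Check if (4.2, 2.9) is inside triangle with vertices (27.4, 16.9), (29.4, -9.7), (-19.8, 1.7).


Cross products: AB x AP = -645.12, BC x BP = -332.64, CA x CP = -308.16
All same sign? yes

Yes, inside


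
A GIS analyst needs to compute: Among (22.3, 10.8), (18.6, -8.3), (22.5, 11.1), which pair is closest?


d(P0,P1) = 19.4551, d(P0,P2) = 0.3606, d(P1,P2) = 19.7881
Closest: P0 and P2

Closest pair: (22.3, 10.8) and (22.5, 11.1), distance = 0.3606


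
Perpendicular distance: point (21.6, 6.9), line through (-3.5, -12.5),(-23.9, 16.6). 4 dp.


|cross product| = 1126.17
|line direction| = sqrt(1262.97) = 35.5383
Distance = 1126.17/sqrt(1262.97) = 31.6889

31.6889


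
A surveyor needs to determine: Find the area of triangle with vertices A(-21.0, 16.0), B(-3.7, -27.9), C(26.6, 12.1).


Area = |x_A(y_B-y_C) + x_B(y_C-y_A) + x_C(y_A-y_B)|/2
= |840 + 14.43 + 1167.74|/2
= 2022.17/2 = 1011.085

1011.085


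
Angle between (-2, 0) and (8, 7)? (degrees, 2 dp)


u.v = -16, |u| = sqrt(4) = 2, |v| = sqrt(113) = 10.6301
cos(theta) = u.v/(|u||v|) = -16/sqrt(452) = -0.752577
theta = acos(-0.752577) = 138.81 degrees

138.81 degrees


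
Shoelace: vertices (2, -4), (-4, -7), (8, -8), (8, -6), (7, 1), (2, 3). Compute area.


Shoelace sum: (2*(-7) - (-4)*(-4)) + ((-4)*(-8) - 8*(-7)) + (8*(-6) - 8*(-8)) + (8*1 - 7*(-6)) + (7*3 - 2*1) + (2*(-4) - 2*3)
= 129
Area = |129|/2 = 64.5

64.5


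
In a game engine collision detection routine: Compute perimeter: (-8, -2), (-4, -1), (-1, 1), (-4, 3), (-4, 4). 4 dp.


Sides: (-8, -2)->(-4, -1): sqrt(17) = 4.123106, (-4, -1)->(-1, 1): sqrt(13) = 3.605551, (-1, 1)->(-4, 3): sqrt(13) = 3.605551, (-4, 3)->(-4, 4): sqrt(1) = 1, (-4, 4)->(-8, -2): sqrt(52) = 7.211103
Sum = 19.545311
Perimeter = 19.5453

19.5453


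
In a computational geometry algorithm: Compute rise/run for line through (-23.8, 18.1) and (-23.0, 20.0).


slope = (y2-y1)/(x2-x1) = (20-18.1)/((-23)-(-23.8)) = 1.9/0.8 = 2.375

2.375


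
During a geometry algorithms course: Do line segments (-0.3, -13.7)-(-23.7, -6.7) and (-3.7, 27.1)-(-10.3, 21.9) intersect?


Cross products: d1=286.96, d2=119.08, d3=-930.92, d4=-763.04
d1*d2 < 0 and d3*d4 < 0? no

No, they don't intersect


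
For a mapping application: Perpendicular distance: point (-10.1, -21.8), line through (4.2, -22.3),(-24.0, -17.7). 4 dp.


|cross product| = 51.68
|line direction| = sqrt(816.4) = 28.5727
Distance = 51.68/sqrt(816.4) = 1.8087

1.8087


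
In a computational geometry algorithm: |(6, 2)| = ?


|u| = sqrt(6^2 + 2^2) = sqrt(40) = 6.3246

6.3246


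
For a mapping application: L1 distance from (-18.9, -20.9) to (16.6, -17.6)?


|(-18.9)-16.6| + |(-20.9)-(-17.6)| = 35.5 + 3.3 = 38.8

38.8


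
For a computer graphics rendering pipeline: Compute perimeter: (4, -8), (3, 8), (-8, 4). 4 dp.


Sides: (4, -8)->(3, 8): sqrt(257) = 16.03122, (3, 8)->(-8, 4): sqrt(137) = 11.7047, (-8, 4)->(4, -8): sqrt(288) = 16.970563
Sum = 44.706483
Perimeter = 44.7065

44.7065


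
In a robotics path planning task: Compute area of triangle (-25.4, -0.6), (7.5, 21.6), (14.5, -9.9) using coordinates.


Area = |x_A(y_B-y_C) + x_B(y_C-y_A) + x_C(y_A-y_B)|/2
= |(-800.1) + (-69.75) + (-321.9)|/2
= 1191.75/2 = 595.875

595.875


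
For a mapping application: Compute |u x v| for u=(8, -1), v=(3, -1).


|u x v| = |8*(-1) - (-1)*3|
= |(-8) - (-3)| = 5

5


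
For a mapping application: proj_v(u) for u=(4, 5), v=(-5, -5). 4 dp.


u.v = -45, |v| = sqrt(50) = 7.0711
Scalar projection = u.v / |v| = -45 / sqrt(50) = -6.364

-6.364


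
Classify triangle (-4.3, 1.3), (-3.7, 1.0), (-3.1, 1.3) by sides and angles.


Side lengths squared: AB^2=0.45, BC^2=0.45, CA^2=1.44
Sorted: [0.45, 0.45, 1.44]
By sides: Isosceles, By angles: Obtuse

Isosceles, Obtuse


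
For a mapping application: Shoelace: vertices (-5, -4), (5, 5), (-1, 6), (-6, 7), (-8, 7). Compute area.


Shoelace sum: ((-5)*5 - 5*(-4)) + (5*6 - (-1)*5) + ((-1)*7 - (-6)*6) + ((-6)*7 - (-8)*7) + ((-8)*(-4) - (-5)*7)
= 140
Area = |140|/2 = 70

70


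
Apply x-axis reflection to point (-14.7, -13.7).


Reflection over x-axis: (x,y) -> (x,-y)
(-14.7, -13.7) -> (-14.7, 13.7)

(-14.7, 13.7)


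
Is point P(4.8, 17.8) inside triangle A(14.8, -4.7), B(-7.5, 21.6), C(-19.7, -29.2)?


Cross products: AB x AP = -238.75, BC x BP = 671.2, CA x CP = 1021.25
All same sign? no

No, outside


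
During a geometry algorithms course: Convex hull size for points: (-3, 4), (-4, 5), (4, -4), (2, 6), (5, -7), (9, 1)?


Convex hull vertices (CCW): (-4, 5), (5, -7), (9, 1), (2, 6)
Count = 4

4


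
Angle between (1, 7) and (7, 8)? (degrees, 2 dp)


u.v = 63, |u| = sqrt(50) = 7.0711, |v| = sqrt(113) = 10.6301
cos(theta) = u.v/(|u||v|) = 63/sqrt(5650) = 0.83814
theta = acos(0.83814) = 33.06 degrees

33.06 degrees


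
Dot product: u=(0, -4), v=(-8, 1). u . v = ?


u . v = u_x*v_x + u_y*v_y = 0*(-8) + (-4)*1
= 0 + (-4) = -4

-4


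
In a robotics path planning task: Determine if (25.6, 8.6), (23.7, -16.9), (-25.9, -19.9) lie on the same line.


Cross product: (23.7-25.6)*((-19.9)-8.6) - ((-16.9)-8.6)*((-25.9)-25.6)
= -1259.1

No, not collinear


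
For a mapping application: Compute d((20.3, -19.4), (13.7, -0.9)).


dx=-6.6, dy=18.5
d^2 = (-6.6)^2 + 18.5^2 = 385.81
d = sqrt(385.81) = 19.642

19.642


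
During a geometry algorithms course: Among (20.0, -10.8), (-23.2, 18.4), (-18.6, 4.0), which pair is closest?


d(P0,P1) = 52.1429, d(P0,P2) = 41.3401, d(P1,P2) = 15.1169
Closest: P1 and P2

Closest pair: (-23.2, 18.4) and (-18.6, 4.0), distance = 15.1169


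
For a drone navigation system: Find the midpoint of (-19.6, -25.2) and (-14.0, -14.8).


M = (((-19.6)+(-14))/2, ((-25.2)+(-14.8))/2)
= (-16.8, -20)

(-16.8, -20)


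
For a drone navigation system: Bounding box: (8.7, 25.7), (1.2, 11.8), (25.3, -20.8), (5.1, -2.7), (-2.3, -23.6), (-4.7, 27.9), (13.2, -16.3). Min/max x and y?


x range: [-4.7, 25.3]
y range: [-23.6, 27.9]
Bounding box: (-4.7,-23.6) to (25.3,27.9)

(-4.7,-23.6) to (25.3,27.9)


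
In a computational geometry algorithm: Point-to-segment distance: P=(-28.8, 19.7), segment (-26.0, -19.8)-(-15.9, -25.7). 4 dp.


Project P onto AB: t = 0 (clamped to [0,1])
Closest point on segment: (-26, -19.8)
Distance: 39.5991

39.5991


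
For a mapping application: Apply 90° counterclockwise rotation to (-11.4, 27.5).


90° CCW: (x,y) -> (-y, x)
(-11.4,27.5) -> (-27.5, -11.4)

(-27.5, -11.4)


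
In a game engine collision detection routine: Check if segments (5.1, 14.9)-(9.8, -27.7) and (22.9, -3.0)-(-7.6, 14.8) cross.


Cross products: d1=-229.11, d2=986.53, d3=674.15, d4=-541.49
d1*d2 < 0 and d3*d4 < 0? yes

Yes, they intersect


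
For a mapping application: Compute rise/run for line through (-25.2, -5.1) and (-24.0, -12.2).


slope = (y2-y1)/(x2-x1) = ((-12.2)-(-5.1))/((-24)-(-25.2)) = (-7.1)/1.2 = -5.9167

-5.9167


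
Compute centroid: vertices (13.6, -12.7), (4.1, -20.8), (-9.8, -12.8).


Centroid = ((x_A+x_B+x_C)/3, (y_A+y_B+y_C)/3)
= ((13.6+4.1+(-9.8))/3, ((-12.7)+(-20.8)+(-12.8))/3)
= (2.6333, -15.4333)

(2.6333, -15.4333)


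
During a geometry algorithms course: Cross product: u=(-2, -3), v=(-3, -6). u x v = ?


u x v = u_x*v_y - u_y*v_x = (-2)*(-6) - (-3)*(-3)
= 12 - 9 = 3

3


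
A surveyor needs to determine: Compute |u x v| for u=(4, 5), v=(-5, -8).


|u x v| = |4*(-8) - 5*(-5)|
= |(-32) - (-25)| = 7

7


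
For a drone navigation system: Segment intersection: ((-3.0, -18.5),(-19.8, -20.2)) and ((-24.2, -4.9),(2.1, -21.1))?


Cross products: d1=-14.24, d2=-331.11, d3=-264.52, d4=52.35
d1*d2 < 0 and d3*d4 < 0? no

No, they don't intersect


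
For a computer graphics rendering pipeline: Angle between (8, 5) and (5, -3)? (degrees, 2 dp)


u.v = 25, |u| = sqrt(89) = 9.434, |v| = sqrt(34) = 5.831
cos(theta) = u.v/(|u||v|) = 25/sqrt(3026) = 0.45447
theta = acos(0.45447) = 62.97 degrees

62.97 degrees


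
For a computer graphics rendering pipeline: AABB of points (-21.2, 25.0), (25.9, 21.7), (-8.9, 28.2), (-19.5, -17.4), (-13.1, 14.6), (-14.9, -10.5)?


x range: [-21.2, 25.9]
y range: [-17.4, 28.2]
Bounding box: (-21.2,-17.4) to (25.9,28.2)

(-21.2,-17.4) to (25.9,28.2)


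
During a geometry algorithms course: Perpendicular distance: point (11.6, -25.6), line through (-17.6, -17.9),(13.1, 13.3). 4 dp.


|cross product| = 1147.43
|line direction| = sqrt(1915.93) = 43.7713
Distance = 1147.43/sqrt(1915.93) = 26.2142

26.2142


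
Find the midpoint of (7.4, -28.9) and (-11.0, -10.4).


M = ((7.4+(-11))/2, ((-28.9)+(-10.4))/2)
= (-1.8, -19.65)

(-1.8, -19.65)


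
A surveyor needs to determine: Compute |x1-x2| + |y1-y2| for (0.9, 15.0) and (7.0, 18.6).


|0.9-7| + |15-18.6| = 6.1 + 3.6 = 9.7

9.7


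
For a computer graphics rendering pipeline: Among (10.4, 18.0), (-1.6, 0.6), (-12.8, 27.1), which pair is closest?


d(P0,P1) = 21.1367, d(P0,P2) = 24.9209, d(P1,P2) = 28.7696
Closest: P0 and P1

Closest pair: (10.4, 18.0) and (-1.6, 0.6), distance = 21.1367


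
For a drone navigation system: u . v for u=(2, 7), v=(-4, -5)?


u . v = u_x*v_x + u_y*v_y = 2*(-4) + 7*(-5)
= (-8) + (-35) = -43

-43


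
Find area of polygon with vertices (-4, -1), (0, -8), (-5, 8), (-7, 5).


Shoelace sum: ((-4)*(-8) - 0*(-1)) + (0*8 - (-5)*(-8)) + ((-5)*5 - (-7)*8) + ((-7)*(-1) - (-4)*5)
= 50
Area = |50|/2 = 25

25


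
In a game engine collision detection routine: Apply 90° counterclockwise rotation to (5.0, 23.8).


90° CCW: (x,y) -> (-y, x)
(5,23.8) -> (-23.8, 5)

(-23.8, 5)


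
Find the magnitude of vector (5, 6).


|u| = sqrt(5^2 + 6^2) = sqrt(61) = 7.8102

7.8102


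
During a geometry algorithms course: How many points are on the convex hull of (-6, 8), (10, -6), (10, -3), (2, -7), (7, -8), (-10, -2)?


Convex hull vertices (CCW): (-10, -2), (2, -7), (7, -8), (10, -6), (10, -3), (-6, 8)
Count = 6

6


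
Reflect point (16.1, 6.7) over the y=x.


Reflection over y=x: (x,y) -> (y,x)
(16.1, 6.7) -> (6.7, 16.1)

(6.7, 16.1)


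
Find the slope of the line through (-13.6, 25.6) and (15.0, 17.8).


slope = (y2-y1)/(x2-x1) = (17.8-25.6)/(15-(-13.6)) = (-7.8)/28.6 = -0.2727

-0.2727


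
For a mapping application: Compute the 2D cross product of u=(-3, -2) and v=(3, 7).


u x v = u_x*v_y - u_y*v_x = (-3)*7 - (-2)*3
= (-21) - (-6) = -15

-15


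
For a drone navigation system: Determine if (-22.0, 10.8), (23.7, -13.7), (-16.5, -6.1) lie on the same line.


Cross product: (23.7-(-22))*((-6.1)-10.8) - ((-13.7)-10.8)*((-16.5)-(-22))
= -637.58

No, not collinear


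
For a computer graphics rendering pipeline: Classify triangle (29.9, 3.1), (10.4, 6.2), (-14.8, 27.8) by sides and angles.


Side lengths squared: AB^2=389.86, BC^2=1101.6, CA^2=2608.18
Sorted: [389.86, 1101.6, 2608.18]
By sides: Scalene, By angles: Obtuse

Scalene, Obtuse


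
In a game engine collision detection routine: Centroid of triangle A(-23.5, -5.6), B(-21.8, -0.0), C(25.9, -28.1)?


Centroid = ((x_A+x_B+x_C)/3, (y_A+y_B+y_C)/3)
= (((-23.5)+(-21.8)+25.9)/3, ((-5.6)+0+(-28.1))/3)
= (-6.4667, -11.2333)

(-6.4667, -11.2333)


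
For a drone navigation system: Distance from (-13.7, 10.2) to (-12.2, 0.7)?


dx=1.5, dy=-9.5
d^2 = 1.5^2 + (-9.5)^2 = 92.5
d = sqrt(92.5) = 9.6177

9.6177


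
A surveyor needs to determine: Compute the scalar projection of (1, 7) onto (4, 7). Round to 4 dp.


u.v = 53, |v| = sqrt(65) = 8.0623
Scalar projection = u.v / |v| = 53 / sqrt(65) = 6.5738

6.5738


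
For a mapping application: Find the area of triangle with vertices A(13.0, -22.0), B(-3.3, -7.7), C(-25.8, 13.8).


Area = |x_A(y_B-y_C) + x_B(y_C-y_A) + x_C(y_A-y_B)|/2
= |(-279.5) + (-118.14) + 368.94|/2
= 28.7/2 = 14.35

14.35


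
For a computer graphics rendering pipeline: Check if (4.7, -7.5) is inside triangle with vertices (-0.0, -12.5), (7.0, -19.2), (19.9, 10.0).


Cross products: AB x AP = 66.49, BC x BP = 218.09, CA x CP = 6.25
All same sign? yes

Yes, inside


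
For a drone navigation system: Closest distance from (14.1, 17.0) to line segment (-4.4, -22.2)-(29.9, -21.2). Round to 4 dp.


Project P onto AB: t = 0.5722 (clamped to [0,1])
Closest point on segment: (15.2262, -21.6278)
Distance: 38.6442

38.6442


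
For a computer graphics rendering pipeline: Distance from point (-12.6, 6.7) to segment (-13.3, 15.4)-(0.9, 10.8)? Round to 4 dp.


Project P onto AB: t = 0.2242 (clamped to [0,1])
Closest point on segment: (-10.1158, 14.3685)
Distance: 8.0608

8.0608


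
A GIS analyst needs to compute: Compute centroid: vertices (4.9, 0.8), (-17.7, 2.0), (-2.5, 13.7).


Centroid = ((x_A+x_B+x_C)/3, (y_A+y_B+y_C)/3)
= ((4.9+(-17.7)+(-2.5))/3, (0.8+2+13.7)/3)
= (-5.1, 5.5)

(-5.1, 5.5)


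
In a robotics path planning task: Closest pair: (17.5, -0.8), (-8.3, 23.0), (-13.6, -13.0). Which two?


d(P0,P1) = 35.101, d(P0,P2) = 33.4073, d(P1,P2) = 36.388
Closest: P0 and P2

Closest pair: (17.5, -0.8) and (-13.6, -13.0), distance = 33.4073


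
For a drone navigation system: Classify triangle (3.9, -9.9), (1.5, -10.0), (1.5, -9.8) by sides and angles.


Side lengths squared: AB^2=5.77, BC^2=0.04, CA^2=5.77
Sorted: [0.04, 5.77, 5.77]
By sides: Isosceles, By angles: Acute

Isosceles, Acute


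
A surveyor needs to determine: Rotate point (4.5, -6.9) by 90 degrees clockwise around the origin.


90° CW: (x,y) -> (y, -x)
(4.5,-6.9) -> (-6.9, -4.5)

(-6.9, -4.5)


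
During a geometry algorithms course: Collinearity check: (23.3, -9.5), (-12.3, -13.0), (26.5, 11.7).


Cross product: ((-12.3)-23.3)*(11.7-(-9.5)) - ((-13)-(-9.5))*(26.5-23.3)
= -743.52

No, not collinear


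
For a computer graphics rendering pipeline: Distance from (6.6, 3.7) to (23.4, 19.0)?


dx=16.8, dy=15.3
d^2 = 16.8^2 + 15.3^2 = 516.33
d = sqrt(516.33) = 22.7229

22.7229


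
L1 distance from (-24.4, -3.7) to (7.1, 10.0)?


|(-24.4)-7.1| + |(-3.7)-10| = 31.5 + 13.7 = 45.2

45.2


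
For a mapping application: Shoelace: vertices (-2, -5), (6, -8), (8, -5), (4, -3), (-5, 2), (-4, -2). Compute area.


Shoelace sum: ((-2)*(-8) - 6*(-5)) + (6*(-5) - 8*(-8)) + (8*(-3) - 4*(-5)) + (4*2 - (-5)*(-3)) + ((-5)*(-2) - (-4)*2) + ((-4)*(-5) - (-2)*(-2))
= 103
Area = |103|/2 = 51.5

51.5


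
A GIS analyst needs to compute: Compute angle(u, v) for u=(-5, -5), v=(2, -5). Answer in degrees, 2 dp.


u.v = 15, |u| = sqrt(50) = 7.0711, |v| = sqrt(29) = 5.3852
cos(theta) = u.v/(|u||v|) = 15/sqrt(1450) = 0.393919
theta = acos(0.393919) = 66.8 degrees

66.8 degrees


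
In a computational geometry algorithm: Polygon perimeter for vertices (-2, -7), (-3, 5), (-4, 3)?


Sides: (-2, -7)->(-3, 5): sqrt(145) = 12.041595, (-3, 5)->(-4, 3): sqrt(5) = 2.236068, (-4, 3)->(-2, -7): sqrt(104) = 10.198039
Sum = 24.475702
Perimeter = 24.4757

24.4757


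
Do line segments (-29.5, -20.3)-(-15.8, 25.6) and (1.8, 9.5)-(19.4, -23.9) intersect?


Cross products: d1=-1569.9, d2=-304.48, d3=-1028.41, d4=-2293.83
d1*d2 < 0 and d3*d4 < 0? no

No, they don't intersect


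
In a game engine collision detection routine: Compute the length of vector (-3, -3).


|u| = sqrt((-3)^2 + (-3)^2) = sqrt(18) = 4.2426

4.2426


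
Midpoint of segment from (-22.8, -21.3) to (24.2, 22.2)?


M = (((-22.8)+24.2)/2, ((-21.3)+22.2)/2)
= (0.7, 0.45)

(0.7, 0.45)


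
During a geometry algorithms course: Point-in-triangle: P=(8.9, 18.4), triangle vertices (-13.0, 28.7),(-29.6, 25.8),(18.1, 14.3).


Cross products: AB x AP = 234.49, BC x BP = 89.77, CA x CP = 4.97
All same sign? yes

Yes, inside


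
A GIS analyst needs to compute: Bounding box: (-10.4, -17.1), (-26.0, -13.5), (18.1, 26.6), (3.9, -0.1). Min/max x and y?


x range: [-26, 18.1]
y range: [-17.1, 26.6]
Bounding box: (-26,-17.1) to (18.1,26.6)

(-26,-17.1) to (18.1,26.6)


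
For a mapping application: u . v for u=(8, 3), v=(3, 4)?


u . v = u_x*v_x + u_y*v_y = 8*3 + 3*4
= 24 + 12 = 36

36


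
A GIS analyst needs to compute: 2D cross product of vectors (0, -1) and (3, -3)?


u x v = u_x*v_y - u_y*v_x = 0*(-3) - (-1)*3
= 0 - (-3) = 3

3


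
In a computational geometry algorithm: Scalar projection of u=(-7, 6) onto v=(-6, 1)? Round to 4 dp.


u.v = 48, |v| = sqrt(37) = 6.0828
Scalar projection = u.v / |v| = 48 / sqrt(37) = 7.8912

7.8912


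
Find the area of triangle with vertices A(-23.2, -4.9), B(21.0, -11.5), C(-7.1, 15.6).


Area = |x_A(y_B-y_C) + x_B(y_C-y_A) + x_C(y_A-y_B)|/2
= |628.72 + 430.5 + (-46.86)|/2
= 1012.36/2 = 506.18

506.18


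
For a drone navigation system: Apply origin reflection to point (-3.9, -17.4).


Reflection over origin: (x,y) -> (-x,-y)
(-3.9, -17.4) -> (3.9, 17.4)

(3.9, 17.4)


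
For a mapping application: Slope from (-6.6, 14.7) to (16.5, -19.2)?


slope = (y2-y1)/(x2-x1) = ((-19.2)-14.7)/(16.5-(-6.6)) = (-33.9)/23.1 = -1.4675

-1.4675


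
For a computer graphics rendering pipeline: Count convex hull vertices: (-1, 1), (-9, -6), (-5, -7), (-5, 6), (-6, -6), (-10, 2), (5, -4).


Convex hull vertices (CCW): (-10, 2), (-9, -6), (-5, -7), (5, -4), (-5, 6)
Count = 5

5


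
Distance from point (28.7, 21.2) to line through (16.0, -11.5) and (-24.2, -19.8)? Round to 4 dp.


|cross product| = 1209.13
|line direction| = sqrt(1684.93) = 41.0479
Distance = 1209.13/sqrt(1684.93) = 29.4566

29.4566


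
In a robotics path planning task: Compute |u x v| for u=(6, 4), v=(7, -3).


|u x v| = |6*(-3) - 4*7|
= |(-18) - 28| = 46

46


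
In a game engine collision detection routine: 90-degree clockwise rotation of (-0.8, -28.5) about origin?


90° CW: (x,y) -> (y, -x)
(-0.8,-28.5) -> (-28.5, 0.8)

(-28.5, 0.8)


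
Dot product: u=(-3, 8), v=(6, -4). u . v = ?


u . v = u_x*v_x + u_y*v_y = (-3)*6 + 8*(-4)
= (-18) + (-32) = -50

-50


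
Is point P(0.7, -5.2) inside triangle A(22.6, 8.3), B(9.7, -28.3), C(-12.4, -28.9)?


Cross products: AB x AP = -627.39, BC x BP = -515.91, CA x CP = 342.18
All same sign? no

No, outside


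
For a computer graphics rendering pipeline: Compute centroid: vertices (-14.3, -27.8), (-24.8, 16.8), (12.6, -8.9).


Centroid = ((x_A+x_B+x_C)/3, (y_A+y_B+y_C)/3)
= (((-14.3)+(-24.8)+12.6)/3, ((-27.8)+16.8+(-8.9))/3)
= (-8.8333, -6.6333)

(-8.8333, -6.6333)


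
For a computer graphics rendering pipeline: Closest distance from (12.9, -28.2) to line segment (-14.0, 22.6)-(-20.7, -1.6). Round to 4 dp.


Project P onto AB: t = 1 (clamped to [0,1])
Closest point on segment: (-20.7, -1.6)
Distance: 42.8546

42.8546


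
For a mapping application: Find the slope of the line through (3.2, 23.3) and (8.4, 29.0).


slope = (y2-y1)/(x2-x1) = (29-23.3)/(8.4-3.2) = 5.7/5.2 = 1.0962

1.0962


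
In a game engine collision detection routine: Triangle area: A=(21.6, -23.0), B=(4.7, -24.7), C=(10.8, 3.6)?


Area = |x_A(y_B-y_C) + x_B(y_C-y_A) + x_C(y_A-y_B)|/2
= |(-611.28) + 125.02 + 18.36|/2
= 467.9/2 = 233.95

233.95


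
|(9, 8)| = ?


|u| = sqrt(9^2 + 8^2) = sqrt(145) = 12.0416

12.0416


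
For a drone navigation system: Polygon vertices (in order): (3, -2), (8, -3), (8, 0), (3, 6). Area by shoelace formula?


Shoelace sum: (3*(-3) - 8*(-2)) + (8*0 - 8*(-3)) + (8*6 - 3*0) + (3*(-2) - 3*6)
= 55
Area = |55|/2 = 27.5

27.5


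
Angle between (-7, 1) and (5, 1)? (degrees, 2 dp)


u.v = -34, |u| = sqrt(50) = 7.0711, |v| = sqrt(26) = 5.099
cos(theta) = u.v/(|u||v|) = -34/sqrt(1300) = -0.94299
theta = acos(-0.94299) = 160.56 degrees

160.56 degrees


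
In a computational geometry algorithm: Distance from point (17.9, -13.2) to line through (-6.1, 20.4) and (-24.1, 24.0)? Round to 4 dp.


|cross product| = 518.4
|line direction| = sqrt(336.96) = 18.3565
Distance = 518.4/sqrt(336.96) = 28.2407

28.2407


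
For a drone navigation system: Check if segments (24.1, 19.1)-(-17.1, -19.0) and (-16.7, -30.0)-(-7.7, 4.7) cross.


Cross products: d1=-973.86, d2=112.88, d3=468.44, d4=-618.3
d1*d2 < 0 and d3*d4 < 0? yes

Yes, they intersect


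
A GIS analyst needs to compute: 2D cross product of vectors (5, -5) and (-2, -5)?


u x v = u_x*v_y - u_y*v_x = 5*(-5) - (-5)*(-2)
= (-25) - 10 = -35

-35


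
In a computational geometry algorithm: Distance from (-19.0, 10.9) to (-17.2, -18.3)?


dx=1.8, dy=-29.2
d^2 = 1.8^2 + (-29.2)^2 = 855.88
d = sqrt(855.88) = 29.2554

29.2554


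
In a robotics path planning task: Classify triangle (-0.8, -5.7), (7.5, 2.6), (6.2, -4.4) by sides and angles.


Side lengths squared: AB^2=137.78, BC^2=50.69, CA^2=50.69
Sorted: [50.69, 50.69, 137.78]
By sides: Isosceles, By angles: Obtuse

Isosceles, Obtuse


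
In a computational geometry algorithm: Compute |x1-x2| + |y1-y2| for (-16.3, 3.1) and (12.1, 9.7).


|(-16.3)-12.1| + |3.1-9.7| = 28.4 + 6.6 = 35

35


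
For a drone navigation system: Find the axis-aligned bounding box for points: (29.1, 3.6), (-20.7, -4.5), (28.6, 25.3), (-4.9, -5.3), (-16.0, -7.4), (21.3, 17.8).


x range: [-20.7, 29.1]
y range: [-7.4, 25.3]
Bounding box: (-20.7,-7.4) to (29.1,25.3)

(-20.7,-7.4) to (29.1,25.3)


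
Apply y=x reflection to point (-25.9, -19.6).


Reflection over y=x: (x,y) -> (y,x)
(-25.9, -19.6) -> (-19.6, -25.9)

(-19.6, -25.9)


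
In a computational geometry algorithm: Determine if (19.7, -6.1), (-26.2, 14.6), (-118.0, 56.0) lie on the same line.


Cross product: ((-26.2)-19.7)*(56-(-6.1)) - (14.6-(-6.1))*((-118)-19.7)
= 0

Yes, collinear


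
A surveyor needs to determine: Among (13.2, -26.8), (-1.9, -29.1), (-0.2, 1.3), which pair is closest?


d(P0,P1) = 15.2742, d(P0,P2) = 31.1315, d(P1,P2) = 30.4475
Closest: P0 and P1

Closest pair: (13.2, -26.8) and (-1.9, -29.1), distance = 15.2742


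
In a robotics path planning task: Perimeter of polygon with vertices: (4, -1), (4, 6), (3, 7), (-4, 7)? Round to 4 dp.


Sides: (4, -1)->(4, 6): sqrt(49) = 7, (4, 6)->(3, 7): sqrt(2) = 1.414214, (3, 7)->(-4, 7): sqrt(49) = 7, (-4, 7)->(4, -1): sqrt(128) = 11.313708
Sum = 26.727922
Perimeter = 26.7279

26.7279


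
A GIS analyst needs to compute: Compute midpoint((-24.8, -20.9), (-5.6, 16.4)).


M = (((-24.8)+(-5.6))/2, ((-20.9)+16.4)/2)
= (-15.2, -2.25)

(-15.2, -2.25)


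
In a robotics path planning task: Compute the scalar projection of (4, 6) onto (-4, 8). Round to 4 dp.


u.v = 32, |v| = sqrt(80) = 8.9443
Scalar projection = u.v / |v| = 32 / sqrt(80) = 3.5777

3.5777


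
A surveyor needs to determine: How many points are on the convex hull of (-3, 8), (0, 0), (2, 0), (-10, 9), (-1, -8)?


Convex hull vertices (CCW): (-10, 9), (-1, -8), (2, 0), (-3, 8)
Count = 4

4


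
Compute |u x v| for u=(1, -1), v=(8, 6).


|u x v| = |1*6 - (-1)*8|
= |6 - (-8)| = 14

14


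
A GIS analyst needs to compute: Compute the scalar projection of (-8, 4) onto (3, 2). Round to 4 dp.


u.v = -16, |v| = sqrt(13) = 3.6056
Scalar projection = u.v / |v| = -16 / sqrt(13) = -4.4376

-4.4376


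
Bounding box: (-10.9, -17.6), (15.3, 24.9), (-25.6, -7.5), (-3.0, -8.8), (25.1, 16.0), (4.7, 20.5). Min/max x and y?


x range: [-25.6, 25.1]
y range: [-17.6, 24.9]
Bounding box: (-25.6,-17.6) to (25.1,24.9)

(-25.6,-17.6) to (25.1,24.9)


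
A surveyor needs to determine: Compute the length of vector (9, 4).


|u| = sqrt(9^2 + 4^2) = sqrt(97) = 9.8489

9.8489


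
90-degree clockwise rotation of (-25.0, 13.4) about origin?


90° CW: (x,y) -> (y, -x)
(-25,13.4) -> (13.4, 25)

(13.4, 25)


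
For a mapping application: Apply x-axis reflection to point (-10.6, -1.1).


Reflection over x-axis: (x,y) -> (x,-y)
(-10.6, -1.1) -> (-10.6, 1.1)

(-10.6, 1.1)


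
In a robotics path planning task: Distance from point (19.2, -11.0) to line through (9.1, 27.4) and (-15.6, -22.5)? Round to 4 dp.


|cross product| = 1452.47
|line direction| = sqrt(3100.1) = 55.6785
Distance = 1452.47/sqrt(3100.1) = 26.0867

26.0867


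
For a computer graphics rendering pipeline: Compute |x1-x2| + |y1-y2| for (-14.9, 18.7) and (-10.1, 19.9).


|(-14.9)-(-10.1)| + |18.7-19.9| = 4.8 + 1.2 = 6

6


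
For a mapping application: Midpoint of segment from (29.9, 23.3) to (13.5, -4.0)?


M = ((29.9+13.5)/2, (23.3+(-4))/2)
= (21.7, 9.65)

(21.7, 9.65)


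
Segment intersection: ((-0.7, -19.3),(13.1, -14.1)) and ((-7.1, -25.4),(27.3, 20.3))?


Cross products: d1=-82.64, d2=-534.42, d3=-50.9, d4=400.88
d1*d2 < 0 and d3*d4 < 0? no

No, they don't intersect
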